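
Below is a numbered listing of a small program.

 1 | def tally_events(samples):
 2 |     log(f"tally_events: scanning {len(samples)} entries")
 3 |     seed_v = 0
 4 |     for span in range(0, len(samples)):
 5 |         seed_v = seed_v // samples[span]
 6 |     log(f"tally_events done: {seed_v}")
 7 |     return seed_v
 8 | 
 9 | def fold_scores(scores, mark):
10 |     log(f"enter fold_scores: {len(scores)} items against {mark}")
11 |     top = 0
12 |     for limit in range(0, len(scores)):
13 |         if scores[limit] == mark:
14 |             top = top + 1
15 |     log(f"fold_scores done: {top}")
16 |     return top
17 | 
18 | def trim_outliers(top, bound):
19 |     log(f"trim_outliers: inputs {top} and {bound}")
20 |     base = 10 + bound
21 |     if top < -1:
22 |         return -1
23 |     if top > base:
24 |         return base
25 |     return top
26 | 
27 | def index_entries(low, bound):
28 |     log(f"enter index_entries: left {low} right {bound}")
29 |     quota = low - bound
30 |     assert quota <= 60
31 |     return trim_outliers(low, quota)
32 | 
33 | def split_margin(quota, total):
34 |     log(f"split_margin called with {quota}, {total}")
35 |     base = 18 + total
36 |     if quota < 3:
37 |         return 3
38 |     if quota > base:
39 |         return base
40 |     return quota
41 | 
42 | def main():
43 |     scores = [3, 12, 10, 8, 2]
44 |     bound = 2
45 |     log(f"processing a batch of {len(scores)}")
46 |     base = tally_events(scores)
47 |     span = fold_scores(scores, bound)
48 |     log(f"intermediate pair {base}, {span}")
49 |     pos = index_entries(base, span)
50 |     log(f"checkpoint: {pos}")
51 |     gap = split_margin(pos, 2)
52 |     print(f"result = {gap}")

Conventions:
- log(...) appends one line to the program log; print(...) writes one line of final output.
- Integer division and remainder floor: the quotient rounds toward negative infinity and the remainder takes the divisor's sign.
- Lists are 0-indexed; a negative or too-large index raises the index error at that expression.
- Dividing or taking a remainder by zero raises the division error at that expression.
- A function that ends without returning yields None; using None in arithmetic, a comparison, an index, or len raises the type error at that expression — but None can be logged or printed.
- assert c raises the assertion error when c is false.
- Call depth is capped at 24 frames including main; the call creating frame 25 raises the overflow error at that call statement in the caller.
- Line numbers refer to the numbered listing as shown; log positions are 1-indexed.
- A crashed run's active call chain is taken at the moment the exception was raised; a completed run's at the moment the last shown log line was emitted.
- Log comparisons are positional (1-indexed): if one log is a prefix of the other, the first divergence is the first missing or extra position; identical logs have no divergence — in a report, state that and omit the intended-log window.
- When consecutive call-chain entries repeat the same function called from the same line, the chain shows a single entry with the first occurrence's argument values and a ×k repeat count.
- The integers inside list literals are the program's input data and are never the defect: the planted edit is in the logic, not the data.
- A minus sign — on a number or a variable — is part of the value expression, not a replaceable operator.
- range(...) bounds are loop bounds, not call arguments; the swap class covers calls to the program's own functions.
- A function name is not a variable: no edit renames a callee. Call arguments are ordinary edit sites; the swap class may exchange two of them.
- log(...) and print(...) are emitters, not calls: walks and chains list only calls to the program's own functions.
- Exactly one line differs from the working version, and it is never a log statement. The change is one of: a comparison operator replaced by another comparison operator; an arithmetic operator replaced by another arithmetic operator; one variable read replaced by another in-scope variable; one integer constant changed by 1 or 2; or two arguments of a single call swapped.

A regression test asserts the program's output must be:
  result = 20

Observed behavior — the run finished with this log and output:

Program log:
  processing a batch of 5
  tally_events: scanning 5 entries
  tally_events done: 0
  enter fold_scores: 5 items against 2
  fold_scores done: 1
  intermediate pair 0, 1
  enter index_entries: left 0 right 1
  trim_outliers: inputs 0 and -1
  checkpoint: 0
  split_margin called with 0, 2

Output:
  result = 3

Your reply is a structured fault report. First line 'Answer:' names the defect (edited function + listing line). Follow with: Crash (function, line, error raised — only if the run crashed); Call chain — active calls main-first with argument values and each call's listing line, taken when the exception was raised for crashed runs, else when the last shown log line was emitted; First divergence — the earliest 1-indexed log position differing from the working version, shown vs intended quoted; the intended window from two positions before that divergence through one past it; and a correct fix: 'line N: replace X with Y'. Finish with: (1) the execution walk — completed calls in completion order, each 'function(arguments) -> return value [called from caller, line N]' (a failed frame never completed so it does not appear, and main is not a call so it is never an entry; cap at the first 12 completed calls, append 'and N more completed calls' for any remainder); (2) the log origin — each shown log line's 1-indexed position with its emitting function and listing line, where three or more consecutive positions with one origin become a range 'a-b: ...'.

Answer: the defect is in tally_events at line 5.
Key fact: The log first diverges at position 3: the faulty run prints 'tally_events done: 0' where the working version prints 'tally_events done: 35'.
Call chain: main -> split_margin(0, 2) (called at line 51).
First divergence: at position 3 the run shows 'tally_events done: 0' where the working version logs 'tally_events done: 35'.
Intended log window:
  1: processing a batch of 5
  2: tally_events: scanning 5 entries
  3: tally_events done: 35
  4: enter fold_scores: 5 items against 2
Execution walk:
  tally_events([3, 12, 10, 8, 2]) -> 0  [called from main, line 46]
  fold_scores([3, 12, 10, 8, 2], 2) -> 1  [called from main, line 47]
  trim_outliers(0, -1) -> 0  [called from index_entries, line 31]
  index_entries(0, 1) -> 0  [called from main, line 49]
  split_margin(0, 2) -> 3  [called from main, line 51]
Log line origins:
  1: logged in main at line 45
  2: logged in tally_events at line 2
  3: logged in tally_events at line 6
  4: logged in fold_scores at line 10
  5: logged in fold_scores at line 15
  6: logged in main at line 48
  7: logged in index_entries at line 28
  8: logged in trim_outliers at line 19
  9: logged in main at line 50
  10: logged in split_margin at line 34
A correct fix: line 5: replace `//` with `+`.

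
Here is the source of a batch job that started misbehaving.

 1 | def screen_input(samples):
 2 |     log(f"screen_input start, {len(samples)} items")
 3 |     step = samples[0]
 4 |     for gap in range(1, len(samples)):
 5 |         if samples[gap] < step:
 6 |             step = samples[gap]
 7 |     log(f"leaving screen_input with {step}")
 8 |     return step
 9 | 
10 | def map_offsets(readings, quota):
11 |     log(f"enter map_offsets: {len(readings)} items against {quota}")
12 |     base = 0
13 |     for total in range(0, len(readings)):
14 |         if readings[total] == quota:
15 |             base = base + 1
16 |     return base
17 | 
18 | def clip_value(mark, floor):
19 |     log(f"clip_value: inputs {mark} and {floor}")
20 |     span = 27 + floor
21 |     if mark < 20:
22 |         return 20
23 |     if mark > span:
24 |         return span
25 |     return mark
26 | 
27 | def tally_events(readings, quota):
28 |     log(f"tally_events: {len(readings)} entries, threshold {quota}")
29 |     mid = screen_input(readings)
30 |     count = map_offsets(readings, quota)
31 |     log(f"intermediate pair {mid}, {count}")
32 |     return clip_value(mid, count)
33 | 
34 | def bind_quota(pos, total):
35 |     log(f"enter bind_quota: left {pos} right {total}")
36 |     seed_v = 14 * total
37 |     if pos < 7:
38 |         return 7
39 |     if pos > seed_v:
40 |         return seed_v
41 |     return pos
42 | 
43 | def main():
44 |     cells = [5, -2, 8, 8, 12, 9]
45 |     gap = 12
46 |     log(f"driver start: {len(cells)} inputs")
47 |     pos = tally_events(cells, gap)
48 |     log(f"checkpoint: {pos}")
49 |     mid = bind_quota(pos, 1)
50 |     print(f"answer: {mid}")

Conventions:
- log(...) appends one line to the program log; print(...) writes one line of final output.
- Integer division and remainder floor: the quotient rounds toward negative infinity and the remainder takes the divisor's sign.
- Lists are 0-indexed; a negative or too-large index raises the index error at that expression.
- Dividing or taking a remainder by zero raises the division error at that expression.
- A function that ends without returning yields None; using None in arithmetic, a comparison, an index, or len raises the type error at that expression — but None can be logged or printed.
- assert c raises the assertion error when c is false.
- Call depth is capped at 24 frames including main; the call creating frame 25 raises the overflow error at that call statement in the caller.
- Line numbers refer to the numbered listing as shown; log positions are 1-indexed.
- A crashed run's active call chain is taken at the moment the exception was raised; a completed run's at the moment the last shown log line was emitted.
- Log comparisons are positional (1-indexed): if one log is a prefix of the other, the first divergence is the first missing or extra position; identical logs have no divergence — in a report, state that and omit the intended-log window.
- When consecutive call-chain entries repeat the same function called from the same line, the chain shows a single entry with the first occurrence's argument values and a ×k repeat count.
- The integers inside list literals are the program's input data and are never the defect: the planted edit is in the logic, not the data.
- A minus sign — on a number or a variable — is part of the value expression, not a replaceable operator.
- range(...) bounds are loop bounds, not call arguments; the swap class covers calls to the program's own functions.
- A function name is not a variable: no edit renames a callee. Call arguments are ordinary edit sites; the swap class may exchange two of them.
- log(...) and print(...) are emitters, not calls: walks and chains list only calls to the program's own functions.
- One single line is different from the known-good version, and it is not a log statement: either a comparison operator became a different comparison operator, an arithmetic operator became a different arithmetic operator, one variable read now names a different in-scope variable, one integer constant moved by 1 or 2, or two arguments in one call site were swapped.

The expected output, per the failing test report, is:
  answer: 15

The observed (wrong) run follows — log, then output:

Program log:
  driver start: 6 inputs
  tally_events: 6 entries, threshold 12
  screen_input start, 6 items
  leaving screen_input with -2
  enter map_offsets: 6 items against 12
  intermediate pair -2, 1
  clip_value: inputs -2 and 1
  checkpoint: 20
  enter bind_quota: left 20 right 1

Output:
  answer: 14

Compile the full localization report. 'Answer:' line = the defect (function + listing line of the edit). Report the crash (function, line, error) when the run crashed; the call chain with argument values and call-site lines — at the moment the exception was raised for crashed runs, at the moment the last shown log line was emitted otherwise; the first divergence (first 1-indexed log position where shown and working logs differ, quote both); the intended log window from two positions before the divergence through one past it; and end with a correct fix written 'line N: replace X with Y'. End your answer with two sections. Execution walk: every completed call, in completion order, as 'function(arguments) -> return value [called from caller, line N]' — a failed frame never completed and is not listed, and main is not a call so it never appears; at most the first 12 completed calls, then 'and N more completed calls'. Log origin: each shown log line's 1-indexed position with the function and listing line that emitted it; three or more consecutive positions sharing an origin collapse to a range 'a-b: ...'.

Answer: the defect is in bind_quota at line 36.
Core observation: No log line changed; the fault shows up purely in the output.
Call chain: main -> bind_quota(20, 1) (called at line 49).
First divergence: none (the log streams are identical).
Execution walk:
  screen_input([5, -2, 8, 8, 12, 9]) -> -2  [called from tally_events, line 29]
  map_offsets([5, -2, 8, 8, 12, 9], 12) -> 1  [called from tally_events, line 30]
  clip_value(-2, 1) -> 20  [called from tally_events, line 32]
  tally_events([5, -2, 8, 8, 12, 9], 12) -> 20  [called from main, line 47]
  bind_quota(20, 1) -> 14  [called from main, line 49]
Log line origins:
  1: logged in main at line 46
  2: logged in tally_events at line 28
  3: logged in screen_input at line 2
  4: logged in screen_input at line 7
  5: logged in map_offsets at line 11
  6: logged in tally_events at line 31
  7: logged in clip_value at line 19
  8: logged in main at line 48
  9: logged in bind_quota at line 35
A correct fix: line 36: replace `*` with `+`.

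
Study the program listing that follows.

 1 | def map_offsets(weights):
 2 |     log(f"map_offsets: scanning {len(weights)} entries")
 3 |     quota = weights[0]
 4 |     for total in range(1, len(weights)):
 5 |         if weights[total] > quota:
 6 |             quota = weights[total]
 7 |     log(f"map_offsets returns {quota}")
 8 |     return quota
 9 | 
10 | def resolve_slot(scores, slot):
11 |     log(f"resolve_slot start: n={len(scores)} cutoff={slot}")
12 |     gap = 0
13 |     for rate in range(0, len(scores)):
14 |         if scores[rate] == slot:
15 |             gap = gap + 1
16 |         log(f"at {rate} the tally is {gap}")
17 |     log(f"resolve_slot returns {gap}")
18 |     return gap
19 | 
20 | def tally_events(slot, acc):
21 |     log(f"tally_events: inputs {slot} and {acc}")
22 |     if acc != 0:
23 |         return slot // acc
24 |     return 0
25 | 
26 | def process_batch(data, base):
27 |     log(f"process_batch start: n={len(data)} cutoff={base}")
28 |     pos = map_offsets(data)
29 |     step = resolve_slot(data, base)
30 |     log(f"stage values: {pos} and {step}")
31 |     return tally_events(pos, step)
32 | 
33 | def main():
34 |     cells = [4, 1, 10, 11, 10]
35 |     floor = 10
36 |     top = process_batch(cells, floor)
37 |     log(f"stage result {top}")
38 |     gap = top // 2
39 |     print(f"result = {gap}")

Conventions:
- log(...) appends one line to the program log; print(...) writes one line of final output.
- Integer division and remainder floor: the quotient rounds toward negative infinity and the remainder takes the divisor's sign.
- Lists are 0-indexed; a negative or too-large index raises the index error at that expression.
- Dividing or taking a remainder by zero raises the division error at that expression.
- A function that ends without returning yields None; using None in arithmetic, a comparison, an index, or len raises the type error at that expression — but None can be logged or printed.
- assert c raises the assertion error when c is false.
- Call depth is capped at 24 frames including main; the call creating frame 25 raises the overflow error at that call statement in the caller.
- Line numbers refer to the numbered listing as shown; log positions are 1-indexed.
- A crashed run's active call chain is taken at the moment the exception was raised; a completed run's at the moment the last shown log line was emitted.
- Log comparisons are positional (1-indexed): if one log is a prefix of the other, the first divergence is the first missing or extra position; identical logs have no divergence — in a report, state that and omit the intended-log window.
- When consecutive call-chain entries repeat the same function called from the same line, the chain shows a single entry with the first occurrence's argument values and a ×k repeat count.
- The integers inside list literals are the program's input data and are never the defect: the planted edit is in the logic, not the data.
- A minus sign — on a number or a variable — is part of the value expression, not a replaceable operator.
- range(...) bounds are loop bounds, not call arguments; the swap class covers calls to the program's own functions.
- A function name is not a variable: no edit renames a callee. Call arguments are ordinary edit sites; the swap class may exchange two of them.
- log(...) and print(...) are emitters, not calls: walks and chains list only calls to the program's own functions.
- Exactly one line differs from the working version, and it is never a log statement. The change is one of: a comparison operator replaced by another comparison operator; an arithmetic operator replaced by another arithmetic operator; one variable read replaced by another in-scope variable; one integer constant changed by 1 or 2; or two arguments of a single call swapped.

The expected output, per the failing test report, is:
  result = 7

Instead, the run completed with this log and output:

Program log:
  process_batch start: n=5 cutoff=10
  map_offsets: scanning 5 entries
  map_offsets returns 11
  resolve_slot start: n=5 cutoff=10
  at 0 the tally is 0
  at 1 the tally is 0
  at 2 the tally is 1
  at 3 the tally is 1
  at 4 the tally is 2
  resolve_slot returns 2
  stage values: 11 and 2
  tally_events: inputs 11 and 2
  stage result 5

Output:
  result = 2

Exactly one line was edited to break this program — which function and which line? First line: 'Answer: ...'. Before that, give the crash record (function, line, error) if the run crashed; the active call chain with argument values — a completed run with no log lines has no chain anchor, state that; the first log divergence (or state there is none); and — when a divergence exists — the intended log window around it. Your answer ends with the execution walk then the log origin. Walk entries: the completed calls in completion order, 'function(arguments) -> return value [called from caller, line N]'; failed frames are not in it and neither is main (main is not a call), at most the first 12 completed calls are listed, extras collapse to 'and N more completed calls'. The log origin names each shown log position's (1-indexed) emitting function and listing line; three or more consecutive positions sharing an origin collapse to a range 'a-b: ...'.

Answer: the defect is in main at line 38.
Key observation: The logs agree in full; only the final output differs.
Call chain: main.
First divergence: none — the logs agree in full.
Execution walk:
  map_offsets([4, 1, 10, 11, 10]) -> 11  [called from process_batch, line 28]
  resolve_slot([4, 1, 10, 11, 10], 10) -> 2  [called from process_batch, line 29]
  tally_events(11, 2) -> 5  [called from process_batch, line 31]
  process_batch([4, 1, 10, 11, 10], 10) -> 5  [called from main, line 36]
Origin of each log line:
  1: from process_batch, line 27
  2: from map_offsets, line 2
  3: from map_offsets, line 7
  4: from resolve_slot, line 11
  5-9: from resolve_slot, line 16
  10: from resolve_slot, line 17
  11: from process_batch, line 30
  12: from tally_events, line 21
  13: from main, line 37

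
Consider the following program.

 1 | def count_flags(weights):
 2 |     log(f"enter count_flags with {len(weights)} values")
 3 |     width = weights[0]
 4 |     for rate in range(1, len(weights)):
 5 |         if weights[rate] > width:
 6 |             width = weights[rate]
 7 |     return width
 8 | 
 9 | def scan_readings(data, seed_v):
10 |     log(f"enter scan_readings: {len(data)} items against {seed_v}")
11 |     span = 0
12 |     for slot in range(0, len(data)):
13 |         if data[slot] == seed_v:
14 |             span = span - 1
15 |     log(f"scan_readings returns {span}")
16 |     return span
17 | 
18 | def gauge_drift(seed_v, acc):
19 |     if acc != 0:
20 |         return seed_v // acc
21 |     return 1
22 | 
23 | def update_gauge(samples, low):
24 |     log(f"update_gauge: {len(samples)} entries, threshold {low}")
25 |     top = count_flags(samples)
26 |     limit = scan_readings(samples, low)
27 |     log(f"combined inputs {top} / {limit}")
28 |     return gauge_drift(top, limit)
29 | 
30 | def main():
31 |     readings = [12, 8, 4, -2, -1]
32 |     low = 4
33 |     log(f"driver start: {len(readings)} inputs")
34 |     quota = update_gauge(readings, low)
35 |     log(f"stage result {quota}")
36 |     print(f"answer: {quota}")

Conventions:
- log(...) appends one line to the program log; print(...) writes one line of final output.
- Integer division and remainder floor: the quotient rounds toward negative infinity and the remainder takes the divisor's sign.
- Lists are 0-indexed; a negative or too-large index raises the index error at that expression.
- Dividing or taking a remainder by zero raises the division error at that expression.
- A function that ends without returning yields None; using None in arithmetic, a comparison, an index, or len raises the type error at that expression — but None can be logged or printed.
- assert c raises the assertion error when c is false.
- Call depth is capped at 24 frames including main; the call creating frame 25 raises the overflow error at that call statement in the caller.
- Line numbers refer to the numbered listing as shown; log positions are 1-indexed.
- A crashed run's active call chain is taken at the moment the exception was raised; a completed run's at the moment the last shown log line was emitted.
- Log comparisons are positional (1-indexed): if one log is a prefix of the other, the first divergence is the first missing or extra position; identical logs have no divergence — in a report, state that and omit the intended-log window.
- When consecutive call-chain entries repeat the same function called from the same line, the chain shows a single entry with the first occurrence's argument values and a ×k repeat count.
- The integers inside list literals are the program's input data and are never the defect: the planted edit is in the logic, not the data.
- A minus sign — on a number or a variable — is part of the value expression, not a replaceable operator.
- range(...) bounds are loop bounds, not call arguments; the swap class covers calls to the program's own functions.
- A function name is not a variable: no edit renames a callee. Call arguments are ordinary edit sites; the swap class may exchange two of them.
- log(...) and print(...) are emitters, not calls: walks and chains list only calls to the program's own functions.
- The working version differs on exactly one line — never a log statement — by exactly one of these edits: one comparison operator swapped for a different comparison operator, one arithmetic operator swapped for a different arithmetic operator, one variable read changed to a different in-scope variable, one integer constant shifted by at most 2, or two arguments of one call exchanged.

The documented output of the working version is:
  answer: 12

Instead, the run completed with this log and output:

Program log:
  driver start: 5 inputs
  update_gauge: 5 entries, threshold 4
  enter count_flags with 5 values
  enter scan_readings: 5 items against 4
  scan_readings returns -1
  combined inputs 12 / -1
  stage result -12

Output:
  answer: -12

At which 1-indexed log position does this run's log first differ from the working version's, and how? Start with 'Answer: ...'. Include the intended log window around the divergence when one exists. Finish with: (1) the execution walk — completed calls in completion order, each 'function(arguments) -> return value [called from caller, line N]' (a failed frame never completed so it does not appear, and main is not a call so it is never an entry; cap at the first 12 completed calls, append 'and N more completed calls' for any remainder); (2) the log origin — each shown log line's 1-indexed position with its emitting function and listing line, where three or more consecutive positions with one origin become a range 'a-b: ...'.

Answer: position 5; shown 'scan_readings returns -1' vs intended 'scan_readings returns 1'.
Intended log window:
  3: enter count_flags with 5 values
  4: enter scan_readings: 5 items against 4
  5: scan_readings returns 1
  6: combined inputs 12 / 1
Execution walk:
  count_flags([12, 8, 4, -2, -1]) -> 12  [called from update_gauge, line 25]
  scan_readings([12, 8, 4, -2, -1], 4) -> -1  [called from update_gauge, line 26]
  gauge_drift(12, -1) -> -12  [called from update_gauge, line 28]
  update_gauge([12, 8, 4, -2, -1], 4) -> -12  [called from main, line 34]
Log origin:
  1: logged in main at line 33
  2: logged in update_gauge at line 24
  3: logged in count_flags at line 2
  4: logged in scan_readings at line 10
  5: logged in scan_readings at line 15
  6: logged in update_gauge at line 27
  7: logged in main at line 35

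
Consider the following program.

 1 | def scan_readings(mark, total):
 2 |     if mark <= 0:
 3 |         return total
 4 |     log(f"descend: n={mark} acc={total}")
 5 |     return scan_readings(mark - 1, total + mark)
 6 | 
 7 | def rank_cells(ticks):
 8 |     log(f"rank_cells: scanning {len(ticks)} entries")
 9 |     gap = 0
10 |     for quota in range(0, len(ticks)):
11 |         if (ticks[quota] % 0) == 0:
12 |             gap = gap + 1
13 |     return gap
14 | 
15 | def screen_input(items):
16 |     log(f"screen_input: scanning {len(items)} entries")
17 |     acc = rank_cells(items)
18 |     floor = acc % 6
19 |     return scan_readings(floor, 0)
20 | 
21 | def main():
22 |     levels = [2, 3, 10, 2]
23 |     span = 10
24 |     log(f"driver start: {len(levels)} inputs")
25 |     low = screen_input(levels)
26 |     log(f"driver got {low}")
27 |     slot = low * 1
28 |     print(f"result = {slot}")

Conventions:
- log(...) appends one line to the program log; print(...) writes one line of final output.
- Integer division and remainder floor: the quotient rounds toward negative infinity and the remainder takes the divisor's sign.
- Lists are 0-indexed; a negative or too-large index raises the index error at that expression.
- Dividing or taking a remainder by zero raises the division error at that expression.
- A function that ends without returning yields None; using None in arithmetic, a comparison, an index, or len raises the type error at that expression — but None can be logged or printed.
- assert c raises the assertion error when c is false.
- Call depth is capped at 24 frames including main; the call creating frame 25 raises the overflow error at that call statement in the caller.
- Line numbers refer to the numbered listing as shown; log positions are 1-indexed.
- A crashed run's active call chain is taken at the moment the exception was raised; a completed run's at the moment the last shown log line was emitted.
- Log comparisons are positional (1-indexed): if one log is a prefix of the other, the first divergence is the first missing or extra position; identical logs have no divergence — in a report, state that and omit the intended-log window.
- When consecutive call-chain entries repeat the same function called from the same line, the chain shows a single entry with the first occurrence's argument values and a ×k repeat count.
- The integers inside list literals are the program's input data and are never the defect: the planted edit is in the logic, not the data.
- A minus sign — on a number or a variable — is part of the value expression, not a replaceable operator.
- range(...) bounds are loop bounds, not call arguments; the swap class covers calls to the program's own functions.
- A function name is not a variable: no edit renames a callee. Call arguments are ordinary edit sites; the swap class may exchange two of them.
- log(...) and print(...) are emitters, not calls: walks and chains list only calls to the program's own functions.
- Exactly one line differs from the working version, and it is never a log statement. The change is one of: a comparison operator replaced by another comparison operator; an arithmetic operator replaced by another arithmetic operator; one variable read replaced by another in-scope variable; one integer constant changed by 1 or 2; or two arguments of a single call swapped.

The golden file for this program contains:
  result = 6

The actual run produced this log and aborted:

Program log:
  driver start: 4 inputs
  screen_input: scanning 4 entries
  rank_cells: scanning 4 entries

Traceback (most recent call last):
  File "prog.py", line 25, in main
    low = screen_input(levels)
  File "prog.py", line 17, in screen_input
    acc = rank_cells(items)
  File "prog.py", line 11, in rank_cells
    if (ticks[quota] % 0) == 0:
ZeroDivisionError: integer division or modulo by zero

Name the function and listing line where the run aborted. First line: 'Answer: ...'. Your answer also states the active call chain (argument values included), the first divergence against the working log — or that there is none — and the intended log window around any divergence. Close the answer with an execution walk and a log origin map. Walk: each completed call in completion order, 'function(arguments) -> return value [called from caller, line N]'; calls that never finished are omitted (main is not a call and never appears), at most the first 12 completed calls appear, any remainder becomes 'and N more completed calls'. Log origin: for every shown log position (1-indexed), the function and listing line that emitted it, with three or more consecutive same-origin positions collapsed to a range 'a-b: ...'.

Answer: the error was raised in rank_cells, line 11.
Core observation: Only 3 log lines were emitted before the run died; the intended continuation was 'descend: n=3 acc=0'.
Call chain: main -> screen_input([2, 3, 10, 2]) (called at line 25) -> rank_cells([2, 3, 10, 2]) (called at line 17).
First divergence: position 4 (shown log ended at 3 lines; the working version continues: 'descend: n=3 acc=0').
Intended log window:
  2: screen_input: scanning 4 entries
  3: rank_cells: scanning 4 entries
  4: descend: n=3 acc=0
  5: descend: n=2 acc=3
Execution walk:
  (no call completed)
Log origin:
  1 — main, line 24
  2 — screen_input, line 16
  3 — rank_cells, line 8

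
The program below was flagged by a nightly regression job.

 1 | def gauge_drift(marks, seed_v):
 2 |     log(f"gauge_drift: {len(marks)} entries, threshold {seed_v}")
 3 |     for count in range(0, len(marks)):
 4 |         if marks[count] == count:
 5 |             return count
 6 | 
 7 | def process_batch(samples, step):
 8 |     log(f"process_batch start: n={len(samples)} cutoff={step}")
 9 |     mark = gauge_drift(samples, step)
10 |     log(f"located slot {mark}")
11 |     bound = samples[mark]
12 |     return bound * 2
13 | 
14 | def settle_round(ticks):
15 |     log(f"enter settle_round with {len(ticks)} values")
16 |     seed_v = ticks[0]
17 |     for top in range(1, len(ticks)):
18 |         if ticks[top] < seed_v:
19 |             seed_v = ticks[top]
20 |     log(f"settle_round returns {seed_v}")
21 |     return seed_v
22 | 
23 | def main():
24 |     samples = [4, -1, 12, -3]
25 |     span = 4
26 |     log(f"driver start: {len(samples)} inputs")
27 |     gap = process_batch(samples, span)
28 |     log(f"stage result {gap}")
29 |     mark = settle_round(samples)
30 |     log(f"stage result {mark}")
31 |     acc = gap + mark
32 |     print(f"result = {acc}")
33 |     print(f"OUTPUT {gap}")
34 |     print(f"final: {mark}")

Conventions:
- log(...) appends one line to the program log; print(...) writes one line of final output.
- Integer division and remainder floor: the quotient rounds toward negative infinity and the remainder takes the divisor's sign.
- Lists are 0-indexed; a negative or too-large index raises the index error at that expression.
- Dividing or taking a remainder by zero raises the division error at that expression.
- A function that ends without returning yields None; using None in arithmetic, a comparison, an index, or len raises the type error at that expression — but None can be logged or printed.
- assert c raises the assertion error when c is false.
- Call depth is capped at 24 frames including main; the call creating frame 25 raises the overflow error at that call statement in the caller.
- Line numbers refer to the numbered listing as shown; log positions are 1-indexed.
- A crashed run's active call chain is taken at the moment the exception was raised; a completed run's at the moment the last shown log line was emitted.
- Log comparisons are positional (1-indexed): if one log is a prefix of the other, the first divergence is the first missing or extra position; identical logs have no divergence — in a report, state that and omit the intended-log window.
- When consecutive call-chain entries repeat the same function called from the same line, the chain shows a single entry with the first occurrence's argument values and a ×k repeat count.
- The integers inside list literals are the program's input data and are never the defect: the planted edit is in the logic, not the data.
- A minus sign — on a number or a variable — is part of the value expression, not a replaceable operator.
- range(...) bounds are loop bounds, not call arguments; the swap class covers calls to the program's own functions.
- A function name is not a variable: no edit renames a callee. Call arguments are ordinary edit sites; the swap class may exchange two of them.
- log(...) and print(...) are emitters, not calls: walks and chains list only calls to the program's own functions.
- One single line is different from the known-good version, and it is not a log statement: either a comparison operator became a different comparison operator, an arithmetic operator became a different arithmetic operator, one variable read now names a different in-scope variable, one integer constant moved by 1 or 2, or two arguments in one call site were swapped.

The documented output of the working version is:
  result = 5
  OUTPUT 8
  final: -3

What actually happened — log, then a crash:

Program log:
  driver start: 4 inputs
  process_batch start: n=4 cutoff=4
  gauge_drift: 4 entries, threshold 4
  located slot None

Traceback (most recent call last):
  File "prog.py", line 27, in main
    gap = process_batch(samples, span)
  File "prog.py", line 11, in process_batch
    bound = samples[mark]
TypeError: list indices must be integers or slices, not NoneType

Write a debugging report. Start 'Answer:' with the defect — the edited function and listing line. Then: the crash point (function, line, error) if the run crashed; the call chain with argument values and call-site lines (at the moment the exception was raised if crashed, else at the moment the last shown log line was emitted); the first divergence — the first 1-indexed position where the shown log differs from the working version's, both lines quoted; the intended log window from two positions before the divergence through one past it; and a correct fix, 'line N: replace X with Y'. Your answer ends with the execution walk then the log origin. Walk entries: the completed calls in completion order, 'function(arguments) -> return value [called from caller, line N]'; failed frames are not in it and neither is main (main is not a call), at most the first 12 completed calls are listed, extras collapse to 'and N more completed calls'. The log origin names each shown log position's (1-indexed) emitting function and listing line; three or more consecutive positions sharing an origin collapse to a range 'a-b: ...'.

Answer: the defect is in gauge_drift at line 4.
Key observation: The log first diverges at position 4: the faulty run prints 'located slot None' where the working version prints 'located slot 0'.
Crash: process_batch, line 11, TypeError.
Call chain: main -> process_batch([4, -1, 12, -3], 4) (called at line 27).
First divergence: position 4 — shown 'located slot None', intended 'located slot 0'.
Intended log window:
  2: process_batch start: n=4 cutoff=4
  3: gauge_drift: 4 entries, threshold 4
  4: located slot 0
  5: stage result 8
Execution walk:
  gauge_drift([4, -1, 12, -3], 4) -> None  [called from process_batch, line 9]
Log line origins:
  1: from main, line 26
  2: from process_batch, line 8
  3: from gauge_drift, line 2
  4: from process_batch, line 10
A correct fix: line 4: replace `marks[count] == count` with `marks[count] == seed_v`.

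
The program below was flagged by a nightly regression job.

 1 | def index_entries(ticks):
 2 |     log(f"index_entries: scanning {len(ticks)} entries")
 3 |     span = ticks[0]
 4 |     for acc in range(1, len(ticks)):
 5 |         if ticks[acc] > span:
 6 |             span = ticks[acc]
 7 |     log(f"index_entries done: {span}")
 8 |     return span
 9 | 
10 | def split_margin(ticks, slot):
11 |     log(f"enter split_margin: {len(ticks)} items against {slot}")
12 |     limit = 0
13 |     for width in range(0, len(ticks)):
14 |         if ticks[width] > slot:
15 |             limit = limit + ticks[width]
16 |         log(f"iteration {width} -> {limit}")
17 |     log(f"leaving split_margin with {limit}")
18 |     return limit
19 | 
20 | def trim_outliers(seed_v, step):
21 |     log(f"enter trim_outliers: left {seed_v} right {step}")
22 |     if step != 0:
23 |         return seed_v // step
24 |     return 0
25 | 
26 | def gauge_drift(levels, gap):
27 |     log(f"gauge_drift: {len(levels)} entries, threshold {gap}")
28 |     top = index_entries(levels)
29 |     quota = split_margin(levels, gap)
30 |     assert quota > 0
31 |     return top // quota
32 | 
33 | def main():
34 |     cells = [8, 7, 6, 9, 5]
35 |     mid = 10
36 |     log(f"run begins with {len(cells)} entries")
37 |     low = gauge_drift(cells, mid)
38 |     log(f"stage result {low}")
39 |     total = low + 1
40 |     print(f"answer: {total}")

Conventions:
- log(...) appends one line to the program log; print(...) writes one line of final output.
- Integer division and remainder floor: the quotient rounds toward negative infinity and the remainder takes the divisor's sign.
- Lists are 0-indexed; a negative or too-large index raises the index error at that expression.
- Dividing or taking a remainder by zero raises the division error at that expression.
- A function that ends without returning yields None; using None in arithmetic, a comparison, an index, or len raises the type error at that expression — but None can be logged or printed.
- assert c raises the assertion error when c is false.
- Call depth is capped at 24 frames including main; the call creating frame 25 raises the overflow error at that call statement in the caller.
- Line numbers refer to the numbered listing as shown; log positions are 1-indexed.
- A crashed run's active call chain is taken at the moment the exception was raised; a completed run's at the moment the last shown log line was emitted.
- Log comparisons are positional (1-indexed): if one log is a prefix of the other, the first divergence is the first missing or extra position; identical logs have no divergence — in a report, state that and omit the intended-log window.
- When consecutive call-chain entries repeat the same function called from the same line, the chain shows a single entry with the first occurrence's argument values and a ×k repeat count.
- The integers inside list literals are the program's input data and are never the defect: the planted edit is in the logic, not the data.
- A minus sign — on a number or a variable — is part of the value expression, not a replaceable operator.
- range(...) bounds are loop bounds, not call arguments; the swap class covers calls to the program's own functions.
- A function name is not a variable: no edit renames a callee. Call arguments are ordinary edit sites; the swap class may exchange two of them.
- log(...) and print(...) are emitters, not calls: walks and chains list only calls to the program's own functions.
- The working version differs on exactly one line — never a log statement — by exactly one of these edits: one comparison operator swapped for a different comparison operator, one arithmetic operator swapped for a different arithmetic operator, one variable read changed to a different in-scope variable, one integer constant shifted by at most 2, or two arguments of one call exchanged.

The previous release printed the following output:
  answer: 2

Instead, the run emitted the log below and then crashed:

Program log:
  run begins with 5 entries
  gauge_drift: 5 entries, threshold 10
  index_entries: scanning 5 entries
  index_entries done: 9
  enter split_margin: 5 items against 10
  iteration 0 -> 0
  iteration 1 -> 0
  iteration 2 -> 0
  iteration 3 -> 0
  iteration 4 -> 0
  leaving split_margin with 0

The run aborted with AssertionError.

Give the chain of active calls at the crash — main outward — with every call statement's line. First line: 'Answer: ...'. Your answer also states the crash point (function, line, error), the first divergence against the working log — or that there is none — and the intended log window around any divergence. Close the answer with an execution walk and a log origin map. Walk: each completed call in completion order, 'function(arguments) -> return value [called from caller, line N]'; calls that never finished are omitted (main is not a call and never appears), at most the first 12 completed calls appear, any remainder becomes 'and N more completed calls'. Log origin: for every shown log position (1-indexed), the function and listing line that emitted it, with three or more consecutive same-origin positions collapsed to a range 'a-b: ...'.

Answer: main -> gauge_drift (called at line 37).
The tell: Log line 2 is where behavior first shows: 'gauge_drift: 5 entries, threshold 10' appears instead of 'gauge_drift: 5 entries, threshold 8'.
Crash: gauge_drift, line 30, AssertionError.
First divergence: position 2 — the shown line 'gauge_drift: 5 entries, threshold 10' should read 'gauge_drift: 5 entries, threshold 8'.
Intended log window:
  1: run begins with 5 entries
  2: gauge_drift: 5 entries, threshold 8
  3: index_entries: scanning 5 entries
Execution walk:
  index_entries([8, 7, 6, 9, 5]) -> 9  [called from gauge_drift, line 28]
  split_margin([8, 7, 6, 9, 5], 10) -> 0  [called from gauge_drift, line 29]
Origin of each log line:
  1: from main, line 36
  2: from gauge_drift, line 27
  3: from index_entries, line 2
  4: from index_entries, line 7
  5: from split_margin, line 11
  6-10: from split_margin, line 16
  11: from split_margin, line 17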